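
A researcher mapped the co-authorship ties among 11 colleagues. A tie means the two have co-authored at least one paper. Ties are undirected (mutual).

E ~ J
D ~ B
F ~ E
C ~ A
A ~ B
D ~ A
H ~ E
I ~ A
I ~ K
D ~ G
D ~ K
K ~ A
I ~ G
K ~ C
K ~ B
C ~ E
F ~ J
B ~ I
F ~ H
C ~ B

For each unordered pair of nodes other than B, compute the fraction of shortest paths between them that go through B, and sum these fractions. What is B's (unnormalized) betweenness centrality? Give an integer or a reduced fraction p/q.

Pairs whose geodesics pass through B — J–G: 2/6; J–I: 1/3; J–D: 1/3; E–G: 2/6; E–I: 1/3; E–D: 1/3; H–G: 2/6; H–I: 1/3; H–D: 1/3; F–G: 2/6; F–I: 1/3; F–D: 1/3; C–G: 2/6; C–I: 1/3 … (+2 more pairs).
All other pairs contribute 0.
Summing the contributions gives betweenness(B) = 21/4.

21/4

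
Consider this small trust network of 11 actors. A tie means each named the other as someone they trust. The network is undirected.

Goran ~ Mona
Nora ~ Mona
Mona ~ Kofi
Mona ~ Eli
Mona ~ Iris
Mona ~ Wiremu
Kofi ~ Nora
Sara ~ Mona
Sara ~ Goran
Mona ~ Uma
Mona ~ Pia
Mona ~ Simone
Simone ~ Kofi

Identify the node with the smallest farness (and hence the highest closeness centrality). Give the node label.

Farness (sum of distances to all others) for each node — Eli:19, Goran:18, Iris:19, Kofi:17, Mona:10, Nora:18, Pia:19, Sara:18, Simone:18, Uma:19, Wiremu:19.
The smallest farness is 10, for Mona, so Mona has the highest closeness.

Mona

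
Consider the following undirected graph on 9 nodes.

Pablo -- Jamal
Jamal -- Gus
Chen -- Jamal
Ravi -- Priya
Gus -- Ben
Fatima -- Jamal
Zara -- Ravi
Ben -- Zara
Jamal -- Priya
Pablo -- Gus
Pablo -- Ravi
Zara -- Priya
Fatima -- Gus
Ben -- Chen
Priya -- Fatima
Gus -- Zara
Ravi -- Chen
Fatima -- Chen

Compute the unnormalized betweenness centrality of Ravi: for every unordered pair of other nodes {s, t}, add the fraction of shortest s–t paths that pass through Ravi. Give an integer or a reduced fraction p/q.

7/3

Pairs whose geodesics pass through Ravi — Priya–Chen: 1/3; Priya–Pablo: 1/2; Chen–Zara: 1/2; Chen–Pablo: 1/2; Zara–Pablo: 1/2.
All other pairs contribute 0.
Summing the contributions gives betweenness(Ravi) = 7/3.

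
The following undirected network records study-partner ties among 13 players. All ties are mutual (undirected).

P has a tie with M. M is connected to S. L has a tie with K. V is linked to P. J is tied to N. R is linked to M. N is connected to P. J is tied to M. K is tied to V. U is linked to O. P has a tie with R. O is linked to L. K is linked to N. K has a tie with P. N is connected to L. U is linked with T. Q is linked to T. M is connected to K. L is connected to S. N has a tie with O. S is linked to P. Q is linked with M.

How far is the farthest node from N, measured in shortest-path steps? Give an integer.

Distances from N: J:1, K:1, L:1, M:2, O:1, P:1, Q:3, R:2, S:2, T:3, U:2, V:2.
The largest is 3 (to Q and T), so the eccentricity of N is 3.

3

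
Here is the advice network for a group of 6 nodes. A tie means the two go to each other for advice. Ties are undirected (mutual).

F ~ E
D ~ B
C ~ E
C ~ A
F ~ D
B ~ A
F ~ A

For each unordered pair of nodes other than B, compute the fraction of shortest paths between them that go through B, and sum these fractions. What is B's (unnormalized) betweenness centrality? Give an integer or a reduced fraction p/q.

5/6

Pairs whose geodesics pass through B — D–A: 1/2; D–C: 1/3.
All other pairs contribute 0.
Summing the contributions gives betweenness(B) = 5/6.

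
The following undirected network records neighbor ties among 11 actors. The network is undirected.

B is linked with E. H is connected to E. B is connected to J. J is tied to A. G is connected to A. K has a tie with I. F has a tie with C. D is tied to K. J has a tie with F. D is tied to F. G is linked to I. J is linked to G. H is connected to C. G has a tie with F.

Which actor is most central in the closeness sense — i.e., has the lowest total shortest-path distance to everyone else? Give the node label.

Farness (sum of distances to all others) for each node — A:24, B:23, C:22, D:23, E:28, F:17, G:18, H:27, I:24, J:18, K:28.
The smallest farness is 17, for F, so F has the highest closeness.

F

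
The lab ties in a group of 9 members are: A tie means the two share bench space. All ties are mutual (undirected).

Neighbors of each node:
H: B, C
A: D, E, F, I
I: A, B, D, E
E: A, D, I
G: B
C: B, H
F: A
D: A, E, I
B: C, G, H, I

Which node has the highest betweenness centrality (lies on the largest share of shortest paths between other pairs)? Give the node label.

Unnormalized betweenness of each node: A:7, B:17, C:0, D:0, E:0, F:0, G:0, H:0, I:16.
B has the largest value, 17, making it the main broker — the node through which the most shortest paths run.

B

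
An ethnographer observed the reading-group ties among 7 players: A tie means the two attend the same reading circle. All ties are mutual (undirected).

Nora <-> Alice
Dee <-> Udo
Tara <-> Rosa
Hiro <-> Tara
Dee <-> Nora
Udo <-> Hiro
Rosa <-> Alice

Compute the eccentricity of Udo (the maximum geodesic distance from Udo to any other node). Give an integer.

Distances from Udo: Alice:3, Dee:1, Hiro:1, Nora:2, Rosa:3, Tara:2.
The largest is 3 (to Rosa and Alice), so the eccentricity of Udo is 3.

3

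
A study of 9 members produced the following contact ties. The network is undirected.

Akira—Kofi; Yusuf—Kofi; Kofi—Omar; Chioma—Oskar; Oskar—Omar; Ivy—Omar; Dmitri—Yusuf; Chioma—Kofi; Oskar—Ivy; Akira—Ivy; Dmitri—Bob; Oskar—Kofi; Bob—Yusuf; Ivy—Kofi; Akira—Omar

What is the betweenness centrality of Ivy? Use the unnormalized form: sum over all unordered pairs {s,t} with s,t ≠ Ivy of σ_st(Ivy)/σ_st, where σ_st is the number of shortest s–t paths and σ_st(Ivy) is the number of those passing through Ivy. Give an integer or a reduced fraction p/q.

Pairs whose geodesics pass through Ivy — Akira–Oskar: 1/3.
All other pairs contribute 0.
Summing the contributions gives betweenness(Ivy) = 1/3.

1/3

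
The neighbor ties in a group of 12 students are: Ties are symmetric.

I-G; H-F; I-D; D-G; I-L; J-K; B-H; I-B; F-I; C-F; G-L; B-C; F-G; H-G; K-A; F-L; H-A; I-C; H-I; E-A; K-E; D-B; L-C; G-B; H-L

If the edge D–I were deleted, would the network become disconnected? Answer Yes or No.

No

Even without that edge, D still reaches I via D – B – I, so the network stays connected. Not a bridge.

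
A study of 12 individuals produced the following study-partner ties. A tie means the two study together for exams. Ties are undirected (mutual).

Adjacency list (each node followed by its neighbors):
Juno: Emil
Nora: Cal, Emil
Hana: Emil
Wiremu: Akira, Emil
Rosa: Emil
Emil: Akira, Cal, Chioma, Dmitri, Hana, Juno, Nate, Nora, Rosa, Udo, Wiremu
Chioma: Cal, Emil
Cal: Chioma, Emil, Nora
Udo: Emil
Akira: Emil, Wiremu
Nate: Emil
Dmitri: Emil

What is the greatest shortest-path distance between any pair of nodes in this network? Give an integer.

2

Eccentricity of each node (its greatest distance to any other): Akira:2, Cal:2, Chioma:2, Dmitri:2, Emil:1, Hana:2, Juno:2, Nate:2, Nora:2, Rosa:2, Udo:2, Wiremu:2.
The maximum eccentricity is 2, realized for instance by the pair Akira–Dmitri via Akira – Emil – Dmitri. So the diameter is 2.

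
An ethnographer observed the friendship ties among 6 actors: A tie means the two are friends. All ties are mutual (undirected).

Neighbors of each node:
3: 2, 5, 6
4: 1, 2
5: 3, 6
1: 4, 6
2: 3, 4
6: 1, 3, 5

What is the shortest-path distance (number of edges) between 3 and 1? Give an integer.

One shortest route is 3 – 6 – 1, which uses 2 edges, and 3 and 1 are not directly tied, so nothing shorter exists. So d(3,1) = 2.

2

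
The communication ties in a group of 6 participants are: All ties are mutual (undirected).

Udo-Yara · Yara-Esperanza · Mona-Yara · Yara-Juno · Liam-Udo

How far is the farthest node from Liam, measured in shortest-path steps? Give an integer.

3

Distances from Liam: Esperanza:3, Juno:3, Mona:3, Udo:1, Yara:2.
The largest is 3 (to Esperanza, Mona, and Juno), so the eccentricity of Liam is 3.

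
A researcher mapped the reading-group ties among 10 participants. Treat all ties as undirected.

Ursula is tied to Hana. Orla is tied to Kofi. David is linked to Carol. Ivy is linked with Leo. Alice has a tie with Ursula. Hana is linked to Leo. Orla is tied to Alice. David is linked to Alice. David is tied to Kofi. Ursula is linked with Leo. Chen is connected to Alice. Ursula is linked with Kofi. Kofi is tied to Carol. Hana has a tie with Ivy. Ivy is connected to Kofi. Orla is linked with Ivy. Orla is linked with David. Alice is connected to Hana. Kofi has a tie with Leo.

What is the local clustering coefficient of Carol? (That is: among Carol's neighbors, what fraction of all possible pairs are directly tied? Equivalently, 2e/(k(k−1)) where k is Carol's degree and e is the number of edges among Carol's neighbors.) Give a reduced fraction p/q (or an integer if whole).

Carol's neighbors: David and Kofi (k = 2).
Possible neighbor pairs: C(2,2) = 1. Edges among them: David–Kofi → e = 1.
Clustering(Carol) = 1/1.

1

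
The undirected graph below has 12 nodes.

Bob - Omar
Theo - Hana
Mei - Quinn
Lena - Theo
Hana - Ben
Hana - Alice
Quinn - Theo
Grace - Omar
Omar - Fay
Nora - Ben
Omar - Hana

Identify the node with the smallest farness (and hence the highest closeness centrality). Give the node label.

Farness (sum of distances to all others) for each node — Alice:29, Ben:27, Bob:33, Fay:33, Grace:33, Hana:19, Lena:33, Mei:41, Nora:37, Omar:23, Quinn:31, Theo:23.
The smallest farness is 19, for Hana, so Hana has the highest closeness.

Hana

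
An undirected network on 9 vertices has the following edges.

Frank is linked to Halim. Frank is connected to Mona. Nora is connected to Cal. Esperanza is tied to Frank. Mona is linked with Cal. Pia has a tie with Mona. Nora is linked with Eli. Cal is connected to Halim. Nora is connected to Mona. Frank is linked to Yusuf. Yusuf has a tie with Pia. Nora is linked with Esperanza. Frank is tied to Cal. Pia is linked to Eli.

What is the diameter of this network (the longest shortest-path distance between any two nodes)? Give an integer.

3

Eccentricity of each node (its greatest distance to any other): Cal:2, Eli:3, Esperanza:3, Frank:3, Halim:3, Mona:2, Nora:3, Pia:3, Yusuf:3.
The maximum eccentricity is 3, realized for instance by the pair Frank–Eli via Frank – Mona – Pia – Eli. So the diameter is 3.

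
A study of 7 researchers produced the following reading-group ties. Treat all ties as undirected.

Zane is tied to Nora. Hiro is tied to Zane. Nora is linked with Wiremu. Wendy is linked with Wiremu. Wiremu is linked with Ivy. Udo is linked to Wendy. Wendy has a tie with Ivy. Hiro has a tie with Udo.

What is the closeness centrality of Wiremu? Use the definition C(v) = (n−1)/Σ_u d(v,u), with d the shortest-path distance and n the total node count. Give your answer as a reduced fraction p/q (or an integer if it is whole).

3/5

Distances from Wiremu: Hiro:3, Ivy:1, Nora:1, Udo:2, Wendy:1, Zane:2. Sum = 10.
n = 7, so closeness = 6/10 = 3/5.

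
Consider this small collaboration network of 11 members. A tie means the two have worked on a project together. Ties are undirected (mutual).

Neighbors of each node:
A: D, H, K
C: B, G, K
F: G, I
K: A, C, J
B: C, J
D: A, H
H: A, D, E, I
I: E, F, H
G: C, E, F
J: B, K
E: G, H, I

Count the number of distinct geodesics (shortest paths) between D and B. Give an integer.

2

The shortest distance is 4. The length-4 paths are: D–A–K–C–B; D–A–K–J–B.
That gives 2 distinct shortest paths.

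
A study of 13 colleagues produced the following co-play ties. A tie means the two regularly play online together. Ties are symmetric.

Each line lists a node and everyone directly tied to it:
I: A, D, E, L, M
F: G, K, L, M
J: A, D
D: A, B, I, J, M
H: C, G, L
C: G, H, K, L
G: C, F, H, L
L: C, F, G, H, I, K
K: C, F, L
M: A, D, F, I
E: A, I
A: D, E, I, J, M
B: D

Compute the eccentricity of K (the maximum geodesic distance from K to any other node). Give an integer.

4

Distances from K: A:3, B:4, C:1, D:3, E:3, F:1, G:2, H:2, I:2, J:4, L:1, M:2.
The largest is 4 (to J and B), so the eccentricity of K is 4.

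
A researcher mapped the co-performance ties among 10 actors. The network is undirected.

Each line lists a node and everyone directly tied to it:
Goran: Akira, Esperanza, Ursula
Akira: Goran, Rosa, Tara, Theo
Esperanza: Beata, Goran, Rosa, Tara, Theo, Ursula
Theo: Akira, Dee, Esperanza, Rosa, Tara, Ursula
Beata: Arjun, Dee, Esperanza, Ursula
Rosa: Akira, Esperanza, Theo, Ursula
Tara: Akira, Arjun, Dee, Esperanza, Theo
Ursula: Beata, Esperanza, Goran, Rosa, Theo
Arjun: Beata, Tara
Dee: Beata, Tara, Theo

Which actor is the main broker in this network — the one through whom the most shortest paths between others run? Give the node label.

Tara

Unnormalized betweenness of each node: Akira:313/140, Arjun:13/30, Beata:422/105, Dee:13/15, Esperanza:1133/210, Goran:47/60, Rosa:47/60, Tara:2423/420, Theo:131/28, Ursula:85/28.
Tara has the largest value, 2423/420, making it the main broker — the node through which the most shortest paths run.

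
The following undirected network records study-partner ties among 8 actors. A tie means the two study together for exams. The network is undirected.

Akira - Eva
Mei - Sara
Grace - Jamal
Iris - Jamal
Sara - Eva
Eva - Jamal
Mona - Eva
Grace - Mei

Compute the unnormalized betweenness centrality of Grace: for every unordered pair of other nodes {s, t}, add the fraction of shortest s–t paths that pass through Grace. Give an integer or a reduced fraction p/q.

2

Pairs whose geodesics pass through Grace — Jamal–Mei: 1; Mei–Iris: 1.
All other pairs contribute 0.
Summing the contributions gives betweenness(Grace) = 2.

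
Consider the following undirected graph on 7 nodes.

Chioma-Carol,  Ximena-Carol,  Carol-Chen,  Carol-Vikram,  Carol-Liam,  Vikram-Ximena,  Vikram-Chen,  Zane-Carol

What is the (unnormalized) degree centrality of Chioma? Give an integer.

Chioma is directly tied to Carol. That is 1 neighbor, so the degree of Chioma is 1.

1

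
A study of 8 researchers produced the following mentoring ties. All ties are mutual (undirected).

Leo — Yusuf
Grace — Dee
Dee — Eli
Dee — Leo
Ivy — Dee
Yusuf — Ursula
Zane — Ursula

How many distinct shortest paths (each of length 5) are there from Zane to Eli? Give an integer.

The shortest distance is 5, and the only length-5 path is Zane–Ursula–Yusuf–Leo–Dee–Eli. So there is exactly 1 shortest path.

1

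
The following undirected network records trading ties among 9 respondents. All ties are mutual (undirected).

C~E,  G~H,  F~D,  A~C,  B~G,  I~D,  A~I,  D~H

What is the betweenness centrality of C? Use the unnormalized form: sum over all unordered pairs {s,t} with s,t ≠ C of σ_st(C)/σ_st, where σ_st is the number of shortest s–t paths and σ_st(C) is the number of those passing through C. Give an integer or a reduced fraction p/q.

7

Pairs whose geodesics pass through C — A–E: 1; H–E: 1; B–E: 1; I–E: 1; G–E: 1; F–E: 1; E–D: 1.
All other pairs contribute 0.
Summing the contributions gives betweenness(C) = 7.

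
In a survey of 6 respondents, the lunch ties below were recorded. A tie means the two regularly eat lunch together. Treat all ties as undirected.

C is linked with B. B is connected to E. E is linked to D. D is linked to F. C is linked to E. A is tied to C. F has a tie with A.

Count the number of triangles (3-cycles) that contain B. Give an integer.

1

B's neighbors: C and E.
Neighbor pairs that are themselves tied: B–C–E. Each forms one triangle with B, for 1 in total.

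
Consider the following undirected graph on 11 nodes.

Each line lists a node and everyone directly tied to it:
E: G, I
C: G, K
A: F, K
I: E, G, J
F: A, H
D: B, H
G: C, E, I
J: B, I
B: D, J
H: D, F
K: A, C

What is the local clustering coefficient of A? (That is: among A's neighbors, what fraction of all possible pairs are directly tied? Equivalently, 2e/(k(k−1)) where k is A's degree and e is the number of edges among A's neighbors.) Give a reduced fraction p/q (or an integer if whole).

A's neighbors: F and K (k = 2).
Possible neighbor pairs: C(2,2) = 1. Edges among them: none → e = 0.
Clustering(A) = 0/1.

0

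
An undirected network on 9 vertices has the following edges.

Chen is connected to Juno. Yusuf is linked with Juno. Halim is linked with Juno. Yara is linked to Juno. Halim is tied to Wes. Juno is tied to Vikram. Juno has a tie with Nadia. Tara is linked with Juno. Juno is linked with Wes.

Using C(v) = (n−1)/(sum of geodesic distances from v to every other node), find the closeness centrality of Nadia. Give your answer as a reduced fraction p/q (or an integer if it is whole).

8/15

Distances from Nadia: Chen:2, Halim:2, Juno:1, Tara:2, Vikram:2, Wes:2, Yara:2, Yusuf:2. Sum = 15.
n = 9, so closeness = 8/15.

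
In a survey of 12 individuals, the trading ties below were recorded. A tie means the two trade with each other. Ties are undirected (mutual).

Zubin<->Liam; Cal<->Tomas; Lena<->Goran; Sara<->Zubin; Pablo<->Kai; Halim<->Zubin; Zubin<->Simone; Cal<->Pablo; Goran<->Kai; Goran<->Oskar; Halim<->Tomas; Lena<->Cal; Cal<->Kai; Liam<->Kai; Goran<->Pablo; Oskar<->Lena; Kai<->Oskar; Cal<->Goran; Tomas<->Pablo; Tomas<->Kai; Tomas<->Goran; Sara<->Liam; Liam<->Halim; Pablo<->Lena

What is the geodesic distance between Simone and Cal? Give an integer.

4

One shortest route is Simone – Zubin – Halim – Tomas – Cal, which uses 4 edges, and at distance 3 from Simone we only reach {Kai, Tomas}, which does not include Cal. So d(Simone,Cal) = 4.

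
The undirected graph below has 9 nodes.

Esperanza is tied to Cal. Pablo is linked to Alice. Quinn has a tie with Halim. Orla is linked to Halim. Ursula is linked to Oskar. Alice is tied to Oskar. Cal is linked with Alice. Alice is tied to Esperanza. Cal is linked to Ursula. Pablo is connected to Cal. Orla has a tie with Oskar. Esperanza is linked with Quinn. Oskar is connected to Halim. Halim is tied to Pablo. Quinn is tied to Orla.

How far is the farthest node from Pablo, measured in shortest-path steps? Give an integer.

2

Distances from Pablo: Alice:1, Cal:1, Esperanza:2, Halim:1, Orla:2, Oskar:2, Quinn:2, Ursula:2.
The largest is 2 (to Oskar, Esperanza, Ursula, Quinn, and Orla), so the eccentricity of Pablo is 2.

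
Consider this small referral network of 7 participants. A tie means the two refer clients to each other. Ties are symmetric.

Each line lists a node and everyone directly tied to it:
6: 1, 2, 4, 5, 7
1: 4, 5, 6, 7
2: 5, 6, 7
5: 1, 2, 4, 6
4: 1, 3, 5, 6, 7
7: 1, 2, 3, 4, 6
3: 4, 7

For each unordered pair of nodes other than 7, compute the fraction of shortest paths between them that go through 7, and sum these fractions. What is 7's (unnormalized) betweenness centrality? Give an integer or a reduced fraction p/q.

Pairs whose geodesics pass through 7 — 4–2: 1/3; 3–6: 1/2; 3–1: 1/2; 3–2: 1; 1–2: 1/3.
All other pairs contribute 0.
Summing the contributions gives betweenness(7) = 8/3.

8/3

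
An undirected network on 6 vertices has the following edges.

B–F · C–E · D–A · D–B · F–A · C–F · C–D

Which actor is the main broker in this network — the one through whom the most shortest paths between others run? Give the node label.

Unnormalized betweenness of each node: A:1/3, B:1/3, C:13/3, D:5/2, E:0, F:5/2.
C has the largest value, 13/3, making it the main broker — the node through which the most shortest paths run.

C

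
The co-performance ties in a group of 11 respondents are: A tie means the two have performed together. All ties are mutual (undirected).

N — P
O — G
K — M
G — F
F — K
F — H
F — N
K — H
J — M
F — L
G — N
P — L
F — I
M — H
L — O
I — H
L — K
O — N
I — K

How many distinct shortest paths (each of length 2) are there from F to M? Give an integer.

The shortest distance is 2. The length-2 paths are: F–K–M; F–H–M.
That gives 2 distinct shortest paths.

2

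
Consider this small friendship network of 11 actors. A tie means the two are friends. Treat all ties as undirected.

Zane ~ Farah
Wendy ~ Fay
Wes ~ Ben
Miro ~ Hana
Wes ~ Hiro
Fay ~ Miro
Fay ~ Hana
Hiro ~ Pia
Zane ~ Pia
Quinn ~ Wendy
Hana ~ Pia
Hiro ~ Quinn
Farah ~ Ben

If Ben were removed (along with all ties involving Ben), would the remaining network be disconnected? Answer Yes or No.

No

Even without Ben, every remaining node can still reach every other (the residual graph is connected), so Ben is not a cut vertex.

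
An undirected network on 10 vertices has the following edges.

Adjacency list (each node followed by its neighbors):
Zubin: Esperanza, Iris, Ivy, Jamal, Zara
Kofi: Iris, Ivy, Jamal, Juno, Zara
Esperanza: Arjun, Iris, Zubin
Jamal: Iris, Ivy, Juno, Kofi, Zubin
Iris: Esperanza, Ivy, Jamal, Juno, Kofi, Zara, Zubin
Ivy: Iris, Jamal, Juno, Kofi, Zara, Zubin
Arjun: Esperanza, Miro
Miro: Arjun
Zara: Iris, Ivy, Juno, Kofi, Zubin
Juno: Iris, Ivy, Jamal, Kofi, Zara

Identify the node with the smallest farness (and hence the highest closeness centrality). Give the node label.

Iris

Farness (sum of distances to all others) for each node — Arjun:21, Esperanza:15, Iris:12, Ivy:15, Jamal:16, Juno:16, Kofi:16, Miro:29, Zara:16, Zubin:14.
The smallest farness is 12, for Iris, so Iris has the highest closeness.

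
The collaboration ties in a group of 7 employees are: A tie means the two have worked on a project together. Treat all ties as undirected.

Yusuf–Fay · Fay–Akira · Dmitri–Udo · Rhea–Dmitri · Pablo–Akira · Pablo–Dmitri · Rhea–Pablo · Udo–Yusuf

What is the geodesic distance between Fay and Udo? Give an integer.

2

One shortest route is Fay – Yusuf – Udo, which uses 2 edges, and Fay and Udo are not directly tied, so nothing shorter exists. So d(Fay,Udo) = 2.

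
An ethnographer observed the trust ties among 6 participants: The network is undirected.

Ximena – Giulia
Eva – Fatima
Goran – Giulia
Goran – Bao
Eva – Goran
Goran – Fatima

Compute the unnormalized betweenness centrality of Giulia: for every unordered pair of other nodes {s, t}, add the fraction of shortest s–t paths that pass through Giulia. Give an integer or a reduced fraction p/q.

Pairs whose geodesics pass through Giulia — Eva–Ximena: 1; Ximena–Bao: 1; Ximena–Goran: 1; Ximena–Fatima: 1.
All other pairs contribute 0.
Summing the contributions gives betweenness(Giulia) = 4.

4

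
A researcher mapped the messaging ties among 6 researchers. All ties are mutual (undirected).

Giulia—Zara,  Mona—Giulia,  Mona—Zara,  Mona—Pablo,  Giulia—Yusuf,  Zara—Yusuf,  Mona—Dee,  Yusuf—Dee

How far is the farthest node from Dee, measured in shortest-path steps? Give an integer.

Distances from Dee: Giulia:2, Mona:1, Pablo:2, Yusuf:1, Zara:2.
The largest is 2 (to Giulia, Zara, and Pablo), so the eccentricity of Dee is 2.

2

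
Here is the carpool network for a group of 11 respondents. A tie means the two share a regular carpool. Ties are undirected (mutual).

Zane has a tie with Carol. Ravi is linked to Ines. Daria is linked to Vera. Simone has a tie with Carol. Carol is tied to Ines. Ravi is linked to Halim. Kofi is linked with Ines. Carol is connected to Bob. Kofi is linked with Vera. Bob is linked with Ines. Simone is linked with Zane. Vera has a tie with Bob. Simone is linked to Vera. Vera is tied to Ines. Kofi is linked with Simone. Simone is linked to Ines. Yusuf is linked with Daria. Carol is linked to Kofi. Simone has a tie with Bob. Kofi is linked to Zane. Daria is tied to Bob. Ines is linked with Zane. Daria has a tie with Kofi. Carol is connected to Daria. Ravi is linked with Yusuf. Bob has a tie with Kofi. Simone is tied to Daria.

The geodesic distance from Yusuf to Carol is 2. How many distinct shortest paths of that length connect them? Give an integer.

1

The shortest distance is 2, and the only length-2 path is Yusuf–Daria–Carol. So there is exactly 1 shortest path.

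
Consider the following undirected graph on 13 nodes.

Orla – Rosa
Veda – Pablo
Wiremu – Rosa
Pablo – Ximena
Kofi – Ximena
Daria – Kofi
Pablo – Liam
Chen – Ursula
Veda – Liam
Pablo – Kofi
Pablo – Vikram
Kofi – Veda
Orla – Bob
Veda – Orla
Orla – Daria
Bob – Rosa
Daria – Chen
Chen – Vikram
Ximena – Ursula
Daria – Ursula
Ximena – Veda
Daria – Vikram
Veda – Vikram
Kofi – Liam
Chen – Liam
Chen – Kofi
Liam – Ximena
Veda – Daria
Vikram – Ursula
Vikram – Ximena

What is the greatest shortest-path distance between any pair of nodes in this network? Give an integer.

4

Eccentricity of each node (its greatest distance to any other): Bob:3, Chen:4, Daria:3, Kofi:4, Liam:4, Orla:2, Pablo:4, Rosa:3, Ursula:4, Veda:3, Vikram:4, Wiremu:4, Ximena:4.
The maximum eccentricity is 4, realized for instance by the pair Ximena–Wiremu via Ximena – Veda – Orla – Rosa – Wiremu. So the diameter is 4.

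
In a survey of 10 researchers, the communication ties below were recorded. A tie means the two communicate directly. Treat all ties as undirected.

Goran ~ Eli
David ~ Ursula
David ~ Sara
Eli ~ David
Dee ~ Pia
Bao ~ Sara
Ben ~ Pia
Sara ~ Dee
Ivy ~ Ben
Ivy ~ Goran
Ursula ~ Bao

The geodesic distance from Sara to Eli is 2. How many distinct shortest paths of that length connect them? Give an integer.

The shortest distance is 2, and the only length-2 path is Sara–David–Eli. So there is exactly 1 shortest path.

1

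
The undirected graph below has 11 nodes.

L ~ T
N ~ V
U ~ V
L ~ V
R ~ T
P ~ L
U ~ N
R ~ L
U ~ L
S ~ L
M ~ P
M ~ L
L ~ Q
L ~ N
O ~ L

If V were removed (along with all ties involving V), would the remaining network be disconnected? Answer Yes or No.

Even without V, every remaining node can still reach every other (the residual graph is connected), so V is not a cut vertex.

No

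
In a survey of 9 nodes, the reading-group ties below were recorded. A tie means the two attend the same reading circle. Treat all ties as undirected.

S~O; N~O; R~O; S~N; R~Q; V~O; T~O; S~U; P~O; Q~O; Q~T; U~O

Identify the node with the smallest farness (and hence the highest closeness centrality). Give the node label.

Farness (sum of distances to all others) for each node — N:14, O:8, P:15, Q:13, R:14, S:13, T:14, U:14, V:15.
The smallest farness is 8, for O, so O has the highest closeness.

O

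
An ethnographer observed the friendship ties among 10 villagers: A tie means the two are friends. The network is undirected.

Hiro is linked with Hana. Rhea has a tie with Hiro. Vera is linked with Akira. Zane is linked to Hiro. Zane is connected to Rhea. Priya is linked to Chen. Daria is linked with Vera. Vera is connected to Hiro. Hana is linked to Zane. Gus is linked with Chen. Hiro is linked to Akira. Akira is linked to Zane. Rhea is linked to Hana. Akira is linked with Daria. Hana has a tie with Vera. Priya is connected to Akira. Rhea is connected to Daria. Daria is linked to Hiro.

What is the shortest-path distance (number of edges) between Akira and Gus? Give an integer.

One shortest route is Akira – Priya – Chen – Gus, which uses 3 edges, and at distance 2 from Akira we only reach {Chen, Hana, Rhea}, which does not include Gus. So d(Akira,Gus) = 3.

3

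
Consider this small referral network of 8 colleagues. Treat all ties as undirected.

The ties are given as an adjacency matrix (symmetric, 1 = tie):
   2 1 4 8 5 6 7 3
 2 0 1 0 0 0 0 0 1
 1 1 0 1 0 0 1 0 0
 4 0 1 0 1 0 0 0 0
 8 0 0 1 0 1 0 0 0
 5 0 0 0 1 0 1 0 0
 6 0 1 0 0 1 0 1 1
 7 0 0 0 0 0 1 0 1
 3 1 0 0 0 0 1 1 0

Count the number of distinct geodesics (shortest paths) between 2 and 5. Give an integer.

2

The shortest distance is 3. The length-3 paths are: 2–1–6–5; 2–3–6–5.
That gives 2 distinct shortest paths.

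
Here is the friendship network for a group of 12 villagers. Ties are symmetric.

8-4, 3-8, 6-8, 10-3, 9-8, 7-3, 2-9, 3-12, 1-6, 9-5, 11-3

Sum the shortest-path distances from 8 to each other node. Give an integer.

18

Distances from 8: 1:2, 2:2, 3:1, 4:1, 5:2, 6:1, 7:2, 9:1, 10:2, 11:2, 12:2.
Sum = 2 + 2 + 1 + 1 + 2 + 1 + 2 + 1 + 2 + 2 + 2 = 18.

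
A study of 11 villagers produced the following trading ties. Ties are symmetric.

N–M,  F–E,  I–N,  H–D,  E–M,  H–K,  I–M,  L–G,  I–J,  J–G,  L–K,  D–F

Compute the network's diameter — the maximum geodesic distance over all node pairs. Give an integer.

5

Eccentricity of each node (its greatest distance to any other): D:5, E:5, F:5, G:5, H:5, I:5, J:5, K:5, L:5, M:5, N:5.
The maximum eccentricity is 5, realized for instance by the pair K–N via K – L – G – J – I – N. So the diameter is 5.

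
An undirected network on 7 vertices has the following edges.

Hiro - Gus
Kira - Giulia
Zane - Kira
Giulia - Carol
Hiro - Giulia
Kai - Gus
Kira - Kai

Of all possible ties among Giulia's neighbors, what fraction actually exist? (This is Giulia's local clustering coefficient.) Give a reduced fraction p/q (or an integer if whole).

0

Giulia's neighbors: Carol, Hiro, and Kira (k = 3).
Possible neighbor pairs: C(3,2) = 3. Edges among them: none → e = 0.
Clustering(Giulia) = 0/3 = 0.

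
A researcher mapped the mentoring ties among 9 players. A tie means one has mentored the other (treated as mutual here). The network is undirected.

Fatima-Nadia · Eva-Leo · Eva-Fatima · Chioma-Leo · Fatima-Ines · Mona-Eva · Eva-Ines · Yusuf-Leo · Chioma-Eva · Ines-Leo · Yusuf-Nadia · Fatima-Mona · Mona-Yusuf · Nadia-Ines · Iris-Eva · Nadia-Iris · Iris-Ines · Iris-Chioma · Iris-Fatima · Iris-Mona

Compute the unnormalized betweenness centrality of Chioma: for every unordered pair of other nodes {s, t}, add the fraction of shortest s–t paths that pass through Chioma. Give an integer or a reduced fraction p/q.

Pairs whose geodesics pass through Chioma — Leo–Iris: 1/3.
All other pairs contribute 0.
Summing the contributions gives betweenness(Chioma) = 1/3.

1/3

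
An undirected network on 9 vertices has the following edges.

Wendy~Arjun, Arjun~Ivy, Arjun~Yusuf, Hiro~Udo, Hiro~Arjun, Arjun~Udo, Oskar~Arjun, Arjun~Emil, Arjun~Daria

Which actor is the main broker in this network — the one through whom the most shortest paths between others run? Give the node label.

Arjun

Unnormalized betweenness of each node: Arjun:27, Daria:0, Emil:0, Hiro:0, Ivy:0, Oskar:0, Udo:0, Wendy:0, Yusuf:0.
Arjun has the largest value, 27, making it the main broker — the node through which the most shortest paths run.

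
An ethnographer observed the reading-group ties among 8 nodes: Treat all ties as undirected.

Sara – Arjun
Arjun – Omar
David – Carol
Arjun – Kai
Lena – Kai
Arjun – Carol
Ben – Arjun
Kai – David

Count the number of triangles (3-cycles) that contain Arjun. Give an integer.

Arjun's neighbors are Ben, Carol, Kai, Omar, and Sara, but none of them are tied to each other, so no triangle contains Arjun.

0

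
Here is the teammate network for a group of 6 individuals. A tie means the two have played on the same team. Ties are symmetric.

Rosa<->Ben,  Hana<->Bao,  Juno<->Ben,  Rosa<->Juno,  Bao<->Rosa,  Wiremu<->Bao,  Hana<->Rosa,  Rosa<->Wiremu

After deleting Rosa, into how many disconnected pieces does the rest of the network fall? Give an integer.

2

Without Rosa, the remaining ties split the others into: {Ben, Juno}; {Bao, Hana, Wiremu}.
That's 2 separate components.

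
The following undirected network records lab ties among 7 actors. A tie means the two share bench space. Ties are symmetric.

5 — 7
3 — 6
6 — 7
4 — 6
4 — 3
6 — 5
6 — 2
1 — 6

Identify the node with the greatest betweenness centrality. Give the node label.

6

Unnormalized betweenness of each node: 1:0, 2:0, 3:0, 4:0, 5:0, 6:13, 7:0.
6 has the largest value, 13, making it the main broker — the node through which the most shortest paths run.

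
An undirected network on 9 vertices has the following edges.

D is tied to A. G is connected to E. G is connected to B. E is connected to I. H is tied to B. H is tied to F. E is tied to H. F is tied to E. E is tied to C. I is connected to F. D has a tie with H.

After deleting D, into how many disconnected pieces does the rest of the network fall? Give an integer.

Without D, the remaining ties split the others into: {B, C, E, F, G, H, I}; {A}.
That's 2 separate components.

2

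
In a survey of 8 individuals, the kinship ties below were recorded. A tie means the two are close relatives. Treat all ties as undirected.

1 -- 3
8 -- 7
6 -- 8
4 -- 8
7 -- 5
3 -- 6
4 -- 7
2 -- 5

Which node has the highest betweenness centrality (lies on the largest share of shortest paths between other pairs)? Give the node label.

8

Unnormalized betweenness of each node: 1:0, 2:0, 3:6, 4:0, 5:6, 6:10, 7:10, 8:12.
8 has the largest value, 12, making it the main broker — the node through which the most shortest paths run.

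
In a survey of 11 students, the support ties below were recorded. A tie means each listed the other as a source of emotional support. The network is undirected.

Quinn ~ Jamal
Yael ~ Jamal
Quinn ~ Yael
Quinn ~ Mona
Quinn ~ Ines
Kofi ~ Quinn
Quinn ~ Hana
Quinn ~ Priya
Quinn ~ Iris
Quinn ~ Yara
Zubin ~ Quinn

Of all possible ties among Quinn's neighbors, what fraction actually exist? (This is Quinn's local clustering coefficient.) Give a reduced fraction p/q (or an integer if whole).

1/45

Quinn's neighbors: Hana, Ines, Iris, Jamal, Kofi, Mona, Priya, Yael, Yara, and Zubin (k = 10).
Possible neighbor pairs: C(10,2) = 45. Edges among them: Jamal–Yael → e = 1.
Clustering(Quinn) = 1/45.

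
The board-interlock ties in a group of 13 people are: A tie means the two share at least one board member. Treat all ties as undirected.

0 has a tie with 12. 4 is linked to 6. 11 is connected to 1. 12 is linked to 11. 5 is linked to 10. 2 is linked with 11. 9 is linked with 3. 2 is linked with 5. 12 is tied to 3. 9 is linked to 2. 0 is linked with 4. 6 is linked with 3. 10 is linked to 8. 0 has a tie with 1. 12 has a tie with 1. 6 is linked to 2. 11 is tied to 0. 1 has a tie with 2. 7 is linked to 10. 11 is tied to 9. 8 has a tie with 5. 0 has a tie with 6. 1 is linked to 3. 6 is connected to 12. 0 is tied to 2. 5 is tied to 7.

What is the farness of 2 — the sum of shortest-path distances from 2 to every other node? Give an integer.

Distances from 2: 0:1, 1:1, 3:2, 4:2, 5:1, 6:1, 7:2, 8:2, 9:1, 10:2, 11:1, 12:2.
Sum = 1 + 1 + 2 + 2 + 1 + 1 + 2 + 2 + 1 + 2 + 1 + 2 = 18.

18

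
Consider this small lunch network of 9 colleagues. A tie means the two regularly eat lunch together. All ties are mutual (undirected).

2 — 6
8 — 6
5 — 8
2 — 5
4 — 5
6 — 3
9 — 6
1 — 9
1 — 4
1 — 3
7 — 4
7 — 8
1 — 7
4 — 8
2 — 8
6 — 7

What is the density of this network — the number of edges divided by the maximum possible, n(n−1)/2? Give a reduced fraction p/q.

4/9

There are 16 edges and 9 nodes, so the maximum possible is C(9,2) = 36.
Density = 16/36 = 4/9.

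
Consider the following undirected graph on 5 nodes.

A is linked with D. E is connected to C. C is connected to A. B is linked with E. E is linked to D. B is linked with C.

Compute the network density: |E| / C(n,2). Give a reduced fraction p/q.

There are 6 edges and 5 nodes, so the maximum possible is C(5,2) = 10.
Density = 6/10 = 3/5.

3/5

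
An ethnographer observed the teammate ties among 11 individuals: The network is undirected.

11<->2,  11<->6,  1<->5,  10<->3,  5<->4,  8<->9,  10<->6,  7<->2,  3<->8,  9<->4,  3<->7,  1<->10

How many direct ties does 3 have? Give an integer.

3 is directly tied to 7, 8, and 10. That is 3 neighbors, so the degree of 3 is 3.

3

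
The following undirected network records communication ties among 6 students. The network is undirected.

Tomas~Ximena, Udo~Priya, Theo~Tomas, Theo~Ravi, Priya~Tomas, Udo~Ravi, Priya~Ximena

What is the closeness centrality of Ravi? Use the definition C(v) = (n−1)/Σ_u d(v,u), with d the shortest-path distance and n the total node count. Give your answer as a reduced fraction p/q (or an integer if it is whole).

Distances from Ravi: Priya:2, Theo:1, Tomas:2, Udo:1, Ximena:3. Sum = 9.
n = 6, so closeness = 5/9.

5/9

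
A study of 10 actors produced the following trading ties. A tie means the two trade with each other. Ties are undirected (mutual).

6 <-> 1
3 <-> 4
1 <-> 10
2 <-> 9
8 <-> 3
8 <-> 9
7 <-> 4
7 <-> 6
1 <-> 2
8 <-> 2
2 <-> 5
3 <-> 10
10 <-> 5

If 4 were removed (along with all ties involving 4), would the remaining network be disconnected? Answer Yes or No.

No

Even without 4, every remaining node can still reach every other (the residual graph is connected), so 4 is not a cut vertex.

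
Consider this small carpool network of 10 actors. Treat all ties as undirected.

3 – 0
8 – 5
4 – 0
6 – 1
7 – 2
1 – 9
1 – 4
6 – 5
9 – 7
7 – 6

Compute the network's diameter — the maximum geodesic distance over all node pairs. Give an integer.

Eccentricity of each node (its greatest distance to any other): 0:5, 1:3, 2:6, 3:6, 4:4, 5:5, 6:4, 7:5, 8:6, 9:4.
The maximum eccentricity is 6, realized for instance by the pair 3–2 via 3 – 0 – 4 – 1 – 9 – 7 – 2. So the diameter is 6.

6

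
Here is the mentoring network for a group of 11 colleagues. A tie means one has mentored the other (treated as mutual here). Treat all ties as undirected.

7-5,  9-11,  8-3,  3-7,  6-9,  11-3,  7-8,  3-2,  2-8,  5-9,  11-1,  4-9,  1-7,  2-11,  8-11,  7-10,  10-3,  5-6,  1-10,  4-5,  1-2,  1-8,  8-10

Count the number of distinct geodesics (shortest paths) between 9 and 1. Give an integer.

The shortest distance is 2, and the only length-2 path is 9–11–1. So there is exactly 1 shortest path.

1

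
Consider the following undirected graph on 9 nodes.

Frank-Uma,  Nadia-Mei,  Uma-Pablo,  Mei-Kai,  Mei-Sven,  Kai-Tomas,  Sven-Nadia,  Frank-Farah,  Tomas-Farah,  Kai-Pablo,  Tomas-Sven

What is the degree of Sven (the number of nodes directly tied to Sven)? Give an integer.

3

Sven is directly tied to Mei, Nadia, and Tomas. That is 3 neighbors, so the degree of Sven is 3.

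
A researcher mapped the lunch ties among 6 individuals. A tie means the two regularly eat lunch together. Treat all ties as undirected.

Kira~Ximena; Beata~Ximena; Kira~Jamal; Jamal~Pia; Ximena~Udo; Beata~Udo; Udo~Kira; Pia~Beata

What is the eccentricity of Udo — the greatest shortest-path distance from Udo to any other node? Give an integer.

Distances from Udo: Beata:1, Jamal:2, Kira:1, Pia:2, Ximena:1.
The largest is 2 (to Jamal and Pia), so the eccentricity of Udo is 2.

2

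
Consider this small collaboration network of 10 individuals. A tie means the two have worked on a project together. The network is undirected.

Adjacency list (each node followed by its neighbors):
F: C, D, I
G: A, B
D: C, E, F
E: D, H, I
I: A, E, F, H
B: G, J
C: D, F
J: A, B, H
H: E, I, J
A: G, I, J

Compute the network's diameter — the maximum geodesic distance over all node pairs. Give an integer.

Eccentricity of each node (its greatest distance to any other): A:3, B:5, C:5, D:4, E:3, F:4, G:4, H:3, I:3, J:4.
The maximum eccentricity is 5, realized for instance by the pair B–C via B – J – H – I – F – C. So the diameter is 5.

5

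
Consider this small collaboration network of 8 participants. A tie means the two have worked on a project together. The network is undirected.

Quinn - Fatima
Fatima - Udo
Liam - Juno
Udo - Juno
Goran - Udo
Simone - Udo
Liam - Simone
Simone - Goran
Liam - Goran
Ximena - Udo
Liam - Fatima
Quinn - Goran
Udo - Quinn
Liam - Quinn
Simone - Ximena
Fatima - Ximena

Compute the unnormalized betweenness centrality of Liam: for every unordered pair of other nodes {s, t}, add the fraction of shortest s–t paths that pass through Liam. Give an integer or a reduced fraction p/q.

Pairs whose geodesics pass through Liam — Fatima–Juno: 1/2; Fatima–Simone: 1/3; Fatima–Goran: 1/3; Juno–Simone: 1/2; Juno–Quinn: 1/2; Juno–Goran: 1/2; Simone–Quinn: 1/3.
All other pairs contribute 0.
Summing the contributions gives betweenness(Liam) = 3.

3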